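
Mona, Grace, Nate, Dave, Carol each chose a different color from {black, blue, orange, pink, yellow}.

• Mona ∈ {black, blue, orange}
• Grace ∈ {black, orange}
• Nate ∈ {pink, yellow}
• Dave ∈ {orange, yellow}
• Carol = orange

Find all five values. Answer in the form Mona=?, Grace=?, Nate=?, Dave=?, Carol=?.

Mona=blue, Grace=black, Nate=pink, Dave=yellow, Carol=orange

Carol has just one choice, so Carol = orange. Eliminate orange elsewhere: Mona, Grace, Dave.
That leaves Grace = black. Strike black from Mona.
Dave has just one choice, so Dave = yellow. Eliminate yellow elsewhere: Nate.
That leaves Mona = blue.
Nate has just one choice, so Nate = pink.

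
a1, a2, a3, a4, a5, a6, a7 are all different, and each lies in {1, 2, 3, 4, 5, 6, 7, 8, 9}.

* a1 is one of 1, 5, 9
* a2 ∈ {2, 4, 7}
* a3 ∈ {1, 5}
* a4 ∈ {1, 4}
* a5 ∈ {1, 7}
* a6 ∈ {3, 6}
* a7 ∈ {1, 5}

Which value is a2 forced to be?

The 2 variables a3 and a7 are confined to {1, 5}, which locks those values in; drop them from a1, a4, a5.
That leaves a1 = 9.
a4 must be 4 (only option left). Remove 4 from a2.
a5 must be 7 (only option left). Eliminate 7 elsewhere: a2.
So a2 = 2.

2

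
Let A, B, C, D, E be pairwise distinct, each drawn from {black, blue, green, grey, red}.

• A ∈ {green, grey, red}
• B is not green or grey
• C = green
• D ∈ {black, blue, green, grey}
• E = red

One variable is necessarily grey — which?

C must be green (only option left). Remove green from A, D.
E must be red (only option left). Strike red from A, B.
So grey goes to A.

A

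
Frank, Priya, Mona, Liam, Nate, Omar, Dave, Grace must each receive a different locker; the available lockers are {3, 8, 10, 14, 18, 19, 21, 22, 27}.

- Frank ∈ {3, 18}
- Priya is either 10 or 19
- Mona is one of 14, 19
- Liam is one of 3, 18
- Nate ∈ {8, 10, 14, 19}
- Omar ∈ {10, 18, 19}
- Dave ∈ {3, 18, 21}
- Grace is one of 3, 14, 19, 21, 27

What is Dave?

The 8 variables together cover exactly {3, 8, 10, 14, 18, 19, 21, 27} — 8 values for 8 variables — and 8 appears only in Nate's list, so Nate = 8.
The 7 still-open variables draw from only 7 values {3, 10, 14, 18, 19, 21, 27}, so each is used; only Grace can be 27, hence Grace = 27.
Among the 6 still-open variables, 14 fits only Mona (and all 6 values in {3, 10, 14, 18, 19, 21} must be used), so Mona = 14.
The 5 still-open variables draw from only 5 values {3, 10, 18, 19, 21}, so each is used; only Dave can be 21, hence Dave = 21.

21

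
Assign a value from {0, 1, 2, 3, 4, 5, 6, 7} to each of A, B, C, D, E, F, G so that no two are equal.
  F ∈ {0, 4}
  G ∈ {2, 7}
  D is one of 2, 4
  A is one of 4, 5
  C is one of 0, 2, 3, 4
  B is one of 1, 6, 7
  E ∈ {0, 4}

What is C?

E and F between them cover only {0, 4} — a naked pair. Remove those values from A, C, D.
That leaves A = 5.
D has just one choice, so D = 2. Remove 2 from C, G.
So C = 3.

3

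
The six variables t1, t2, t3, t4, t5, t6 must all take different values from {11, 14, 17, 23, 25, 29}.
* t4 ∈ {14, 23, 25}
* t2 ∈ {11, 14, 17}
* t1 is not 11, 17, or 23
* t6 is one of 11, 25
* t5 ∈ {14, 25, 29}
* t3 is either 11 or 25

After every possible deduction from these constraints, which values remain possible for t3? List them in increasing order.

11, 25

The 6 variables draw from only 6 values {11, 14, 17, 23, 25, 29}, so each is used; only t2 can be 17, hence t2 = 17.
The 5 still-open variables draw from only 5 values {11, 14, 23, 25, 29}, so each is used; only t4 can be 23, hence t4 = 23.
t3 and t6 between them cover only {11, 25} — a naked pair. Remove those values from t1, t5.
No further eliminations apply; t3 can still be any of 11, 25.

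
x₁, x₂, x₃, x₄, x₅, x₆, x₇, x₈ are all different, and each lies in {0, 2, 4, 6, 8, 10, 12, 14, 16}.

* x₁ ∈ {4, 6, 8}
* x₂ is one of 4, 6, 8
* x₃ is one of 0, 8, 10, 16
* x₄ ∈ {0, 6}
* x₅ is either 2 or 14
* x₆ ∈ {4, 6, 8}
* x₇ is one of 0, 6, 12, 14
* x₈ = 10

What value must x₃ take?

x₈ must be 10 (only option left). Eliminate 10 elsewhere: x₃.
The 3 variables x₁, x₂, x₆ are confined to {4, 6, 8}, which locks those values in; drop them from x₃, x₄, x₇.
x₄'s domain is down to {0}, so x₄ = 0. Remove 0 from x₃, x₇.
So x₃ = 16.

16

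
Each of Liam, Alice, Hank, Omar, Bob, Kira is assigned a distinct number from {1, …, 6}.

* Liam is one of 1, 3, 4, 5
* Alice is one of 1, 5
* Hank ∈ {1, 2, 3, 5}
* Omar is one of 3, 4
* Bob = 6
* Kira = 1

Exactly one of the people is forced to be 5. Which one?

Alice

Bob's domain is down to {6}, so Bob = 6.
That leaves Kira = 1. So Liam, Alice, Hank can't be 1.
So 5 goes to Alice.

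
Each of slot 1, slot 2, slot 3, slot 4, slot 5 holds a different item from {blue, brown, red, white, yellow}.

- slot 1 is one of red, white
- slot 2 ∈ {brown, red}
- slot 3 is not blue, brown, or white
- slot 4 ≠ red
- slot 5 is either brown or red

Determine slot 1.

The 5 variables draw from only 5 values {blue, brown, red, white, yellow}, so each is used; only slot 4 can be blue, hence slot 4 = blue.
The 4 still-open variables together cover exactly {brown, red, white, yellow} — 4 values for 4 variables — and white appears only in slot 1's list, so slot 1 = white.

white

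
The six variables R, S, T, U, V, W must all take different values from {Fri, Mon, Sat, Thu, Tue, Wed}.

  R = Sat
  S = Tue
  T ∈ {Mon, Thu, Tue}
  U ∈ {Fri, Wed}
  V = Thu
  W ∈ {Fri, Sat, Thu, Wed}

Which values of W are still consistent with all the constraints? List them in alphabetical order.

Fri, Wed

R must be Sat (only option left). Remove Sat from W.
S must be Tue (only option left). Eliminate Tue elsewhere: T.
V's domain is down to {Thu}, so V = Thu. Remove Thu from T, W.
That leaves T = Mon.
No further eliminations apply; W can still be any of Fri, Wed.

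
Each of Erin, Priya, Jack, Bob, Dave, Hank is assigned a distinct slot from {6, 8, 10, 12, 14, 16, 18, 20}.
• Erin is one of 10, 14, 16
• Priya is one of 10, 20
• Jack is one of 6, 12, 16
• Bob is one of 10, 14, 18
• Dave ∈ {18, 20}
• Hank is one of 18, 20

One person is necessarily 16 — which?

Dave and Hank between them cover only {18, 20} — a naked pair. Remove those values from Priya, Bob.
Priya's domain is down to {10}, so Priya = 10. Remove 10 from Erin, Bob.
Bob must be 14 (only option left). Eliminate 14 elsewhere: Erin.
So 16 goes to Erin.

Erin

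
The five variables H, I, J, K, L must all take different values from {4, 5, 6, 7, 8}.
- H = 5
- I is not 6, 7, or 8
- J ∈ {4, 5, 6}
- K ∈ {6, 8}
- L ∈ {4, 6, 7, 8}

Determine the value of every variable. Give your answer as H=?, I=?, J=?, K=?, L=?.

H has just one choice, so H = 5. Strike 5 from I, J.
I's domain is down to {4}, so I = 4. So J, L can't be 4.
J's domain is down to {6}, so J = 6. So K, L can't be 6.
K's domain is down to {8}, so K = 8. So L can't be 8.
L's domain is down to {7}, so L = 7.

H=5, I=4, J=6, K=8, L=7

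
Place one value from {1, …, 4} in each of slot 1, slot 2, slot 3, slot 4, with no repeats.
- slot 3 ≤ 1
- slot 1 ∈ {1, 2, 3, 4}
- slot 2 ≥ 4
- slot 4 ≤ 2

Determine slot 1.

slot 2 has just one choice, so slot 2 = 4. So slot 1 can't be 4.
That leaves slot 3 = 1. So slot 1, slot 4 can't be 1.
slot 4 has just one choice, so slot 4 = 2. Eliminate 2 elsewhere: slot 1.
So slot 1 = 3.

3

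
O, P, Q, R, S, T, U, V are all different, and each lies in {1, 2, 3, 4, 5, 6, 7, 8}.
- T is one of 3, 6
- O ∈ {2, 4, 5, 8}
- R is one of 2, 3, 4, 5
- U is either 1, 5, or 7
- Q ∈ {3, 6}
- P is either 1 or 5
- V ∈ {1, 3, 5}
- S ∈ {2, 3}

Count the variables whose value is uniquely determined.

4

The 8 variables together cover exactly {1, 2, 3, 4, 5, 6, 7, 8} — 8 values for 8 variables — and 7 appears only in U's list, so U = 7.
The 7 still-open variables draw from only 7 values {1, 2, 3, 4, 5, 6, 8}, so each is used; only O can be 8, hence O = 8.
Among the 6 still-open variables, 4 fits only R (and all 6 values in {1, 2, 3, 4, 5, 6} must be used), so R = 4.
Among the 5 still-open variables, 2 fits only S (and all 5 values in {1, 2, 3, 5, 6} must be used), so S = 2.
The 2 variables Q and T are confined to {3, 6}, which locks those values in; drop them from V.
Determined: O=8, R=4, S=2, U=7. The other variables each still have more than one consistent value. That makes 4.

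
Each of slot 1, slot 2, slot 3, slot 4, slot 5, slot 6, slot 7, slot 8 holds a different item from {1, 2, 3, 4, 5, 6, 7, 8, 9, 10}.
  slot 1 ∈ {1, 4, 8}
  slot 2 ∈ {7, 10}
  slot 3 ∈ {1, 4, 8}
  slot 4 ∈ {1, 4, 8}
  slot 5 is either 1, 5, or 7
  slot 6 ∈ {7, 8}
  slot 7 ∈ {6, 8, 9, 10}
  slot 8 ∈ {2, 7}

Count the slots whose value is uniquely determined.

4

slot 1, slot 3, slot 4 share exactly the 3 values {1, 4, 8}; by pigeonhole those values go to them, so strike 1, 4, 8 from slot 5, slot 6, slot 7.
slot 6's domain is down to {7}, so slot 6 = 7. So slot 2, slot 5, slot 8 can't be 7.
slot 8 has just one choice, so slot 8 = 2.
slot 2 must be 10 (only option left). Eliminate 10 elsewhere: slot 7.
slot 5's domain is down to {5}, so slot 5 = 5.
Determined: slot 2=10, slot 5=5, slot 6=7, slot 8=2. The other slots each still have more than one consistent value. That makes 4.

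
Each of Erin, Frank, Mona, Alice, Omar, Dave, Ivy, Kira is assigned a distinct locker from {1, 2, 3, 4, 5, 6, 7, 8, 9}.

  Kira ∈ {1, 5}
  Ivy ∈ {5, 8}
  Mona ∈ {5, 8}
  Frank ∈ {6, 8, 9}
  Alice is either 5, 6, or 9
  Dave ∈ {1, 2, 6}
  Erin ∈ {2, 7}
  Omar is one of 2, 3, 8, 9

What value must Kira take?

The 8 variables draw from only 8 values {1, 2, 3, 5, 6, 7, 8, 9}, so each is used; only Omar can be 3, hence Omar = 3.
The 7 still-open variables draw from only 7 values {1, 2, 5, 6, 7, 8, 9}, so each is used; only Erin can be 7, hence Erin = 7.
The 6 still-open variables together cover exactly {1, 2, 5, 6, 8, 9} — 6 values for 6 variables — and 2 appears only in Dave's list, so Dave = 2.
The 5 still-open variables together cover exactly {1, 5, 6, 8, 9} — 5 values for 5 variables — and 1 appears only in Kira's list, so Kira = 1.

1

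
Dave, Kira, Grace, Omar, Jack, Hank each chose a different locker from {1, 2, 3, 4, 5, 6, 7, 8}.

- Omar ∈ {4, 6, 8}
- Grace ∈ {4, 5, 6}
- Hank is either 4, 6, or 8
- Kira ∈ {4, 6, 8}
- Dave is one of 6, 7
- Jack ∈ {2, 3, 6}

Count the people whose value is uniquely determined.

Kira, Omar, Hank between them cover only {4, 6, 8} — a naked triple. Remove those values from Dave, Grace, Jack.
Dave must be 7 (only option left).
Grace must be 5 (only option left).
Determined: Dave=7, Grace=5. The other people each still have more than one consistent value. That makes 2.

2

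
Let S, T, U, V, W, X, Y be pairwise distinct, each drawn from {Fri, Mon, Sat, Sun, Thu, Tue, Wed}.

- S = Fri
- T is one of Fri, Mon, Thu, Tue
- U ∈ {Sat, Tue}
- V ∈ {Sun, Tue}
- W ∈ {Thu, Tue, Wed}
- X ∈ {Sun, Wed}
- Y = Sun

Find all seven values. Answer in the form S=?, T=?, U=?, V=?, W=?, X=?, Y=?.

S must be Fri (only option left). Strike Fri from T.
That leaves Y = Sun. So V, X can't be Sun.
V's domain is down to {Tue}, so V = Tue. Eliminate Tue elsewhere: T, U, W.
X has just one choice, so X = Wed. Strike Wed from W.
U has just one choice, so U = Sat.
W has just one choice, so W = Thu. So T can't be Thu.
T must be Mon (only option left).

S=Fri, T=Mon, U=Sat, V=Tue, W=Thu, X=Wed, Y=Sun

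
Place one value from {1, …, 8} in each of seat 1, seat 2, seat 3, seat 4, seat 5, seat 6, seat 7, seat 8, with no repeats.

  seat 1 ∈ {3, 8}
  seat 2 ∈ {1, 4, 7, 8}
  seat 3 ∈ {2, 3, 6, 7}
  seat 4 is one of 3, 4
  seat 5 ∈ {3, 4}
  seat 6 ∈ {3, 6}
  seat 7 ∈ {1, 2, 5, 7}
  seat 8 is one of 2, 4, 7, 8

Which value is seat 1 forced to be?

8

The 8 variables draw from only 8 values {1, 2, 3, 4, 5, 6, 7, 8}, so each is used; only seat 7 can be 5, hence seat 7 = 5.
Among the 7 still-open variables, 1 fits only seat 2 (and all 7 values in {1, 2, 3, 4, 6, 7, 8} must be used), so seat 2 = 1.
seat 4 and seat 5 share exactly the 2 values {3, 4}; by pigeonhole those values go to them, so strike 3, 4 from seat 1, seat 3, seat 6, seat 8.
So seat 1 = 8.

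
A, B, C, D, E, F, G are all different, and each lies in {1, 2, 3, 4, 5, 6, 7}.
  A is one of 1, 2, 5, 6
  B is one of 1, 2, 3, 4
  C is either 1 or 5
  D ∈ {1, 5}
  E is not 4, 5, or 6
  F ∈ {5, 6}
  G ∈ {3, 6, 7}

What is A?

2

The 7 variables together cover exactly {1, 2, 3, 4, 5, 6, 7} — 7 values for 7 variables — and 4 appears only in B's list, so B = 4.
The 2 variables C and D are confined to {1, 5}, which locks those values in; drop them from A, E, F.
F must be 6 (only option left). So A, G can't be 6.
So A = 2.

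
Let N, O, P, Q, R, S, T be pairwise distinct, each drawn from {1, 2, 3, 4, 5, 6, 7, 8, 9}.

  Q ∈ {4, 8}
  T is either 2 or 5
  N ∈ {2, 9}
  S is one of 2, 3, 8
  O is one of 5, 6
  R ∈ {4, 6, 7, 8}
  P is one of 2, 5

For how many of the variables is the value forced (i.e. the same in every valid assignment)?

2

P and T share exactly the 2 values {2, 5}; by pigeonhole those values go to them, so strike 2, 5 from N, O, S.
N must be 9 (only option left).
That leaves O = 6. So R can't be 6.
Determined: N=9, O=6. The other variables each still have more than one consistent value. That makes 2.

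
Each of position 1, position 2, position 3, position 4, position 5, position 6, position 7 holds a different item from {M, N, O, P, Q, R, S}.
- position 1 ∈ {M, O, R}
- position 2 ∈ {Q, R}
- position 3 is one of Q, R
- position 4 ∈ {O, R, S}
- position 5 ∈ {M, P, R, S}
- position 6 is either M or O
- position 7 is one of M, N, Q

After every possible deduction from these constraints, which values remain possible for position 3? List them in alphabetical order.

The 7 variables draw from only 7 values {M, N, O, P, Q, R, S}, so each is used; only position 7 can be N, hence position 7 = N.
The 6 still-open variables draw from only 6 values {M, O, P, Q, R, S}, so each is used; only position 5 can be P, hence position 5 = P.
The 5 still-open variables together cover exactly {M, O, Q, R, S} — 5 values for 5 variables — and S appears only in position 4's list, so position 4 = S.
position 2 and position 3 between them cover only {Q, R} — a naked pair. Remove those values from position 1.
No further eliminations apply; position 3 can still be any of Q, R.

Q, R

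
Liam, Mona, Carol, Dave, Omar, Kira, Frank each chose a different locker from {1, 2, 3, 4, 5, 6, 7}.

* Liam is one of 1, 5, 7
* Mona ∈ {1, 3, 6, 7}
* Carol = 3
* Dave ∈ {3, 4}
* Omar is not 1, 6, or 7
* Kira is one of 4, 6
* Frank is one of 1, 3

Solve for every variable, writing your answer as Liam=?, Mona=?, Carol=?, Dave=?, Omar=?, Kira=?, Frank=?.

Liam=5, Mona=7, Carol=3, Dave=4, Omar=2, Kira=6, Frank=1

Carol has just one choice, so Carol = 3. So Mona, Dave, Omar, Frank can't be 3.
Dave must be 4 (only option left). Strike 4 from Omar, Kira.
Kira's domain is down to {6}, so Kira = 6. Strike 6 from Mona.
That leaves Frank = 1. Strike 1 from Liam, Mona.
Mona has just one choice, so Mona = 7. Strike 7 from Liam.
Liam has just one choice, so Liam = 5. Strike 5 from Omar.
Omar's domain is down to {2}, so Omar = 2.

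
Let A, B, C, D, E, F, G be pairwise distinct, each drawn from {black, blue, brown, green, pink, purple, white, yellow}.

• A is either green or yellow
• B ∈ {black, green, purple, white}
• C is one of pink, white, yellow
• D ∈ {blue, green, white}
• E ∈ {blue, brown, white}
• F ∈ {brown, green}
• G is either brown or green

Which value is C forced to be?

F and G between them cover only {brown, green} — a naked pair. Remove those values from A, B, D, E.
A must be yellow (only option left). Eliminate yellow elsewhere: C.
D and E share exactly the 2 values {blue, white}; by pigeonhole those values go to them, so strike blue, white from B, C.
So C = pink.

pink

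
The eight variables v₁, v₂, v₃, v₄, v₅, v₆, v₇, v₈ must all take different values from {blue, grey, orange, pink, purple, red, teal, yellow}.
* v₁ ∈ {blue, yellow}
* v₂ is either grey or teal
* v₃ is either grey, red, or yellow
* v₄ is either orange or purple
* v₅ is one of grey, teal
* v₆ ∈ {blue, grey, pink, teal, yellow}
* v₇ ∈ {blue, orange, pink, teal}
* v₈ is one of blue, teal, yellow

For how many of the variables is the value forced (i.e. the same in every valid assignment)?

4

Among the 8 variables, purple fits only v₄ (and all 8 values in {blue, grey, orange, pink, purple, red, teal, yellow} must be used), so v₄ = purple.
The 7 still-open variables draw from only 7 values {blue, grey, orange, pink, red, teal, yellow}, so each is used; only v₇ can be orange, hence v₇ = orange.
The 6 still-open variables together cover exactly {blue, grey, pink, red, teal, yellow} — 6 values for 6 variables — and pink appears only in v₆'s list, so v₆ = pink.
The 5 still-open variables together cover exactly {blue, grey, red, teal, yellow} — 5 values for 5 variables — and red appears only in v₃'s list, so v₃ = red.
v₂ and v₅ between them cover only {grey, teal} — a naked pair. Remove those values from v₈.
Determined: v₃=red, v₄=purple, v₆=pink, v₇=orange. The other variables each still have more than one consistent value. That makes 4.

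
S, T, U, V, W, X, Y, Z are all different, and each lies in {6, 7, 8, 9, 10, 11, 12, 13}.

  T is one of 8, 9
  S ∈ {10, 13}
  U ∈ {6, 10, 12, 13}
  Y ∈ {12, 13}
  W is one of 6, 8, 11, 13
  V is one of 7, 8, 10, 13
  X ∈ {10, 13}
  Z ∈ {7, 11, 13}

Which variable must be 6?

The 8 variables together cover exactly {6, 7, 8, 9, 10, 11, 12, 13} — 8 values for 8 variables — and 9 appears only in T's list, so T = 9.
S and X share exactly the 2 values {10, 13}; by pigeonhole those values go to them, so strike 10, 13 from U, V, W, Y, Z.
Y must be 12 (only option left). So U can't be 12.
So 6 goes to U.

U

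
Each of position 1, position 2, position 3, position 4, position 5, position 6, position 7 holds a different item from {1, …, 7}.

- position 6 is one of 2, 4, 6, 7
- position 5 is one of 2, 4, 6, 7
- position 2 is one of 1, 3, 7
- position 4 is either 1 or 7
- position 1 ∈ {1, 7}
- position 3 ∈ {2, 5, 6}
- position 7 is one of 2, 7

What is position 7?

2

The 7 variables draw from only 7 values {1, 2, 3, 4, 5, 6, 7}, so each is used; only position 2 can be 3, hence position 2 = 3.
The 6 still-open variables draw from only 6 values {1, 2, 4, 5, 6, 7}, so each is used; only position 3 can be 5, hence position 3 = 5.
The 2 variables position 1 and position 4 are confined to {1, 7}, which locks those values in; drop them from position 5, position 6, position 7.
So position 7 = 2.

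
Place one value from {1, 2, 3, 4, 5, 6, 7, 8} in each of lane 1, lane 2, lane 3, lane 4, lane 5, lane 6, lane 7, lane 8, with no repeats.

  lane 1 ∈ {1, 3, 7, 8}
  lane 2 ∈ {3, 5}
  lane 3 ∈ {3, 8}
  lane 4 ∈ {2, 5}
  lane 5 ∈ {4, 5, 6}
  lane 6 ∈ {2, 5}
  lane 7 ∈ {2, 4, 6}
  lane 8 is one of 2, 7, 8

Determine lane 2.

The 8 variables draw from only 8 values {1, 2, 3, 4, 5, 6, 7, 8}, so each is used; only lane 1 can be 1, hence lane 1 = 1.
The 7 still-open variables draw from only 7 values {2, 3, 4, 5, 6, 7, 8}, so each is used; only lane 8 can be 7, hence lane 8 = 7.
The 6 still-open variables draw from only 6 values {2, 3, 4, 5, 6, 8}, so each is used; only lane 3 can be 8, hence lane 3 = 8.
Among the 5 still-open variables, 3 fits only lane 2 (and all 5 values in {2, 3, 4, 5, 6} must be used), so lane 2 = 3.

3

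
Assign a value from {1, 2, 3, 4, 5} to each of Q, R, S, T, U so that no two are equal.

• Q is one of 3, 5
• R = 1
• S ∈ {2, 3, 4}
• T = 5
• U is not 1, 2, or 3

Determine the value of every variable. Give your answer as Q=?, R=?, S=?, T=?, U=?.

Q=3, R=1, S=2, T=5, U=4

R has just one choice, so R = 1.
That leaves T = 5. Strike 5 from Q, U.
U's domain is down to {4}, so U = 4. Remove 4 from S.
Q's domain is down to {3}, so Q = 3. Eliminate 3 elsewhere: S.
S's domain is down to {2}, so S = 2.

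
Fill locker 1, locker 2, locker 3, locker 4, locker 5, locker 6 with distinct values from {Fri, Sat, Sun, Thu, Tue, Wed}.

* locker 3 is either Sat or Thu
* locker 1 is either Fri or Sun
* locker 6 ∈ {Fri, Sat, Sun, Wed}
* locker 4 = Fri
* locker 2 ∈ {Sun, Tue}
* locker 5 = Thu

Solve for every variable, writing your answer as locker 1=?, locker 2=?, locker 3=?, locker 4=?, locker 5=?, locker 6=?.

locker 1=Sun, locker 2=Tue, locker 3=Sat, locker 4=Fri, locker 5=Thu, locker 6=Wed

locker 4 has just one choice, so locker 4 = Fri. Strike Fri from locker 1, locker 6.
locker 5 has just one choice, so locker 5 = Thu. So locker 3 can't be Thu.
locker 1 has just one choice, so locker 1 = Sun. Strike Sun from locker 2, locker 6.
That leaves locker 2 = Tue.
locker 3 must be Sat (only option left). Strike Sat from locker 6.
locker 6 has just one choice, so locker 6 = Wed.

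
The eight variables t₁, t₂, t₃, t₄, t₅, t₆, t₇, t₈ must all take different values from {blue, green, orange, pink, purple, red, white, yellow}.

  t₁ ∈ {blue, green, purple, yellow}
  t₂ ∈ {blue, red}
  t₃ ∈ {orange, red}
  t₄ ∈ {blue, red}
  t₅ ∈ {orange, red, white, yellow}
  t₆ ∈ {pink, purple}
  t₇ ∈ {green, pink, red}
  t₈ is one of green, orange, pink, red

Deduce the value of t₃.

The 8 variables draw from only 8 values {blue, green, orange, pink, purple, red, white, yellow}, so each is used; only t₅ can be white, hence t₅ = white.
The 7 still-open variables draw from only 7 values {blue, green, orange, pink, purple, red, yellow}, so each is used; only t₁ can be yellow, hence t₁ = yellow.
The 6 still-open variables draw from only 6 values {blue, green, orange, pink, purple, red}, so each is used; only t₆ can be purple, hence t₆ = purple.
t₂ and t₄ share exactly the 2 values {blue, red}; by pigeonhole those values go to them, so strike blue, red from t₃, t₇, t₈.
So t₃ = orange.

orange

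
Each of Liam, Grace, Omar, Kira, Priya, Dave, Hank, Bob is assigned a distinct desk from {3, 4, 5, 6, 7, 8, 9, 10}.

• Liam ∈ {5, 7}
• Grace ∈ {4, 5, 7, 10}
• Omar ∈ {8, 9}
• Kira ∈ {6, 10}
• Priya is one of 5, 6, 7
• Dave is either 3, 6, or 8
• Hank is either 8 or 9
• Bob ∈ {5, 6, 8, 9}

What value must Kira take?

The 8 variables draw from only 8 values {3, 4, 5, 6, 7, 8, 9, 10}, so each is used; only Dave can be 3, hence Dave = 3.
Among the 7 still-open variables, 4 fits only Grace (and all 7 values in {4, 5, 6, 7, 8, 9, 10} must be used), so Grace = 4.
The 6 still-open variables together cover exactly {5, 6, 7, 8, 9, 10} — 6 values for 6 variables — and 10 appears only in Kira's list, so Kira = 10.

10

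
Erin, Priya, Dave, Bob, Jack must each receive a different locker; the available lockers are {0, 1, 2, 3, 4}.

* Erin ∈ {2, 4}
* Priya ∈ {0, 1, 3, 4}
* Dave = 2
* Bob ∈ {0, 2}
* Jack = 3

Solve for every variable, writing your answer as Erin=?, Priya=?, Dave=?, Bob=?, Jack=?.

Dave has just one choice, so Dave = 2. Eliminate 2 elsewhere: Erin, Bob.
That leaves Bob = 0. Strike 0 from Priya.
That leaves Jack = 3. Eliminate 3 elsewhere: Priya.
Erin's domain is down to {4}, so Erin = 4. Remove 4 from Priya.
Priya's domain is down to {1}, so Priya = 1.

Erin=4, Priya=1, Dave=2, Bob=0, Jack=3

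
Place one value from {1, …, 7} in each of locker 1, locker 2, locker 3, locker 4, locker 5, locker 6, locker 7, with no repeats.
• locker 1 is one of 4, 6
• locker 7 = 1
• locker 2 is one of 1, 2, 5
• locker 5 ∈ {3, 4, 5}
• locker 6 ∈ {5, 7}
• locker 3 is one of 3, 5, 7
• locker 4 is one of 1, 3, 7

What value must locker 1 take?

6

locker 7's domain is down to {1}, so locker 7 = 1. Strike 1 from locker 2, locker 4.
The 6 still-open variables together cover exactly {2, 3, 4, 5, 6, 7} — 6 values for 6 variables — and 2 appears only in locker 2's list, so locker 2 = 2.
The 5 still-open variables draw from only 5 values {3, 4, 5, 6, 7}, so each is used; only locker 1 can be 6, hence locker 1 = 6.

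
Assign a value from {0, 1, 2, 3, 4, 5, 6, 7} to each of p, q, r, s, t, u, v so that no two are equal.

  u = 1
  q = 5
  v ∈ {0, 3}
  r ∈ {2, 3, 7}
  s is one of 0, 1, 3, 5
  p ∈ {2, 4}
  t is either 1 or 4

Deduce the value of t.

q has just one choice, so q = 5. Eliminate 5 elsewhere: s.
u has just one choice, so u = 1. Remove 1 from s, t.
So t = 4.

4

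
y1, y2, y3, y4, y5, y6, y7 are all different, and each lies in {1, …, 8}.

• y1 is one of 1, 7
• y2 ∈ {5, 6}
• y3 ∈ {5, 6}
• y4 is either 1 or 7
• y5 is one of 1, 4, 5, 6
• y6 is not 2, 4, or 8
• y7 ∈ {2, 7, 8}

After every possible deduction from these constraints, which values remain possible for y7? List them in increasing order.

The 2 variables y1 and y4 are confined to {1, 7}, which locks those values in; drop them from y5, y6, y7.
y2 and y3 between them cover only {5, 6} — a naked pair. Remove those values from y5, y6.
y5 has just one choice, so y5 = 4.
y6 must be 3 (only option left).
No further eliminations apply; y7 can still be any of 2, 8.

2, 8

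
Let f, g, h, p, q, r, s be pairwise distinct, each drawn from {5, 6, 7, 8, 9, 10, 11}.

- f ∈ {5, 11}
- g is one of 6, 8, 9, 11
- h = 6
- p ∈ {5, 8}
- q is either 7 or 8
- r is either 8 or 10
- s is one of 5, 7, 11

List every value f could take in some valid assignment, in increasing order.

5, 11

h must be 6 (only option left). Eliminate 6 elsewhere: g.
The 6 still-open variables together cover exactly {5, 7, 8, 9, 10, 11} — 6 values for 6 variables — and 9 appears only in g's list, so g = 9.
The 5 still-open variables together cover exactly {5, 7, 8, 10, 11} — 5 values for 5 variables — and 10 appears only in r's list, so r = 10.
No further eliminations apply; f can still be any of 5, 11.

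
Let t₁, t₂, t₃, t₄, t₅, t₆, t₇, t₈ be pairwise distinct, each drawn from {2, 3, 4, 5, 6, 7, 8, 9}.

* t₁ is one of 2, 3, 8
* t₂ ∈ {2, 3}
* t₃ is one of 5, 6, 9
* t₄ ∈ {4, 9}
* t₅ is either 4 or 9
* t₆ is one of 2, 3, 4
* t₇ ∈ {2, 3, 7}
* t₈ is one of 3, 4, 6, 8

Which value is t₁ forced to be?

8

The 8 variables together cover exactly {2, 3, 4, 5, 6, 7, 8, 9} — 8 values for 8 variables — and 5 appears only in t₃'s list, so t₃ = 5.
The 7 still-open variables together cover exactly {2, 3, 4, 6, 7, 8, 9} — 7 values for 7 variables — and 6 appears only in t₈'s list, so t₈ = 6.
Among the 6 still-open variables, 7 fits only t₇ (and all 6 values in {2, 3, 4, 7, 8, 9} must be used), so t₇ = 7.
The 5 still-open variables draw from only 5 values {2, 3, 4, 8, 9}, so each is used; only t₁ can be 8, hence t₁ = 8.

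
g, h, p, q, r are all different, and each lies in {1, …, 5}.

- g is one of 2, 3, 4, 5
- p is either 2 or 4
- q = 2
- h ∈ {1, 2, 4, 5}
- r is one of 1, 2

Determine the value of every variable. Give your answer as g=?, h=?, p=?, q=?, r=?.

q has just one choice, so q = 2. Strike 2 from g, h, p, r.
r must be 1 (only option left). Eliminate 1 elsewhere: h.
p must be 4 (only option left). So g, h can't be 4.
h's domain is down to {5}, so h = 5. Eliminate 5 elsewhere: g.
That leaves g = 3.

g=3, h=5, p=4, q=2, r=1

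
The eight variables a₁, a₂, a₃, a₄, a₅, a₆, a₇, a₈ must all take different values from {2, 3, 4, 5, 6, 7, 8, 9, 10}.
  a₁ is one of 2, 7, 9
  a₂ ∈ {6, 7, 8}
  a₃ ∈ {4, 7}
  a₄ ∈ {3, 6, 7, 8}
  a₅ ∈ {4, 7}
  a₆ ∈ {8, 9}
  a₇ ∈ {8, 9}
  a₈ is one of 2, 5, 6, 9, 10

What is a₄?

3

a₃ and a₅ between them cover only {4, 7} — a naked pair. Remove those values from a₁, a₂, a₄.
a₆ and a₇ between them cover only {8, 9} — a naked pair. Remove those values from a₁, a₂, a₄, a₈.
That leaves a₁ = 2. So a₈ can't be 2.
a₂'s domain is down to {6}, so a₂ = 6. Strike 6 from a₄, a₈.
So a₄ = 3.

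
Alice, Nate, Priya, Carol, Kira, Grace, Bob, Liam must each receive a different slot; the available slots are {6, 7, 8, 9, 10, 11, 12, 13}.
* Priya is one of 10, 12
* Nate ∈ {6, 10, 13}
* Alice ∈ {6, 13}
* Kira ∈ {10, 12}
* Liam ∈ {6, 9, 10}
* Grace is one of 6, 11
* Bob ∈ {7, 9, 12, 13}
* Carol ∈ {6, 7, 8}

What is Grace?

11

The 8 variables together cover exactly {6, 7, 8, 9, 10, 11, 12, 13} — 8 values for 8 variables — and 8 appears only in Carol's list, so Carol = 8.
The 7 still-open variables together cover exactly {6, 7, 9, 10, 11, 12, 13} — 7 values for 7 variables — and 7 appears only in Bob's list, so Bob = 7.
Among the 6 still-open variables, 9 fits only Liam (and all 6 values in {6, 9, 10, 11, 12, 13} must be used), so Liam = 9.
The 5 still-open variables together cover exactly {6, 10, 11, 12, 13} — 5 values for 5 variables — and 11 appears only in Grace's list, so Grace = 11.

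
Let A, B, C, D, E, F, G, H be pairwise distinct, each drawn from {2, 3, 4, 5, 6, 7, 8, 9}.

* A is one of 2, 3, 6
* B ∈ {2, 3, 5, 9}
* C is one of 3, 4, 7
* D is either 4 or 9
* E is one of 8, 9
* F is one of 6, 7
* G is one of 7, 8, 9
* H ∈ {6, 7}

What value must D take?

4

Among the 8 variables, 5 fits only B (and all 8 values in {2, 3, 4, 5, 6, 7, 8, 9} must be used), so B = 5.
The 7 still-open variables draw from only 7 values {2, 3, 4, 6, 7, 8, 9}, so each is used; only A can be 2, hence A = 2.
The 6 still-open variables together cover exactly {3, 4, 6, 7, 8, 9} — 6 values for 6 variables — and 3 appears only in C's list, so C = 3.
Among the 5 still-open variables, 4 fits only D (and all 5 values in {4, 6, 7, 8, 9} must be used), so D = 4.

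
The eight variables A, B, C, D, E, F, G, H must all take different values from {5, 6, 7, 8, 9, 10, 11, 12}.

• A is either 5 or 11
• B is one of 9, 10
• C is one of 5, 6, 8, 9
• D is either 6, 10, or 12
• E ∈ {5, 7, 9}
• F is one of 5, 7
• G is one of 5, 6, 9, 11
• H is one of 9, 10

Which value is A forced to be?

11

Among the 8 variables, 8 fits only C (and all 8 values in {5, 6, 7, 8, 9, 10, 11, 12} must be used), so C = 8.
The 7 still-open variables together cover exactly {5, 6, 7, 9, 10, 11, 12} — 7 values for 7 variables — and 12 appears only in D's list, so D = 12.
Among the 6 still-open variables, 6 fits only G (and all 6 values in {5, 6, 7, 9, 10, 11} must be used), so G = 6.
Among the 5 still-open variables, 11 fits only A (and all 5 values in {5, 7, 9, 10, 11} must be used), so A = 11.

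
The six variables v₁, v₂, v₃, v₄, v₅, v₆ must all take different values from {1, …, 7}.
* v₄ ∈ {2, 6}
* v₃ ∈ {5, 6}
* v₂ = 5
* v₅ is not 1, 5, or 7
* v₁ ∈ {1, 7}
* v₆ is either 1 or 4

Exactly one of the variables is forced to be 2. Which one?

v₄

v₂'s domain is down to {5}, so v₂ = 5. Eliminate 5 elsewhere: v₃.
v₃'s domain is down to {6}, so v₃ = 6. Strike 6 from v₄, v₅.
So 2 goes to v₄.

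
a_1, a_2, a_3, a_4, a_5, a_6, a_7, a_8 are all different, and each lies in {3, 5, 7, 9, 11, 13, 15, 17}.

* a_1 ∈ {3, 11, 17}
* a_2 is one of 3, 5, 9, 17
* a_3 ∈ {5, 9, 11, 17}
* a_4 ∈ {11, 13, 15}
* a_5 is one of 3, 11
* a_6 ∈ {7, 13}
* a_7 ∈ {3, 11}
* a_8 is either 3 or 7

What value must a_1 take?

17

The 8 variables together cover exactly {3, 5, 7, 9, 11, 13, 15, 17} — 8 values for 8 variables — and 15 appears only in a_4's list, so a_4 = 15.
The 7 still-open variables together cover exactly {3, 5, 7, 9, 11, 13, 17} — 7 values for 7 variables — and 13 appears only in a_6's list, so a_6 = 13.
The 6 still-open variables draw from only 6 values {3, 5, 7, 9, 11, 17}, so each is used; only a_8 can be 7, hence a_8 = 7.
a_5 and a_7 share exactly the 2 values {3, 11}; by pigeonhole those values go to them, so strike 3, 11 from a_1, a_2, a_3.
So a_1 = 17.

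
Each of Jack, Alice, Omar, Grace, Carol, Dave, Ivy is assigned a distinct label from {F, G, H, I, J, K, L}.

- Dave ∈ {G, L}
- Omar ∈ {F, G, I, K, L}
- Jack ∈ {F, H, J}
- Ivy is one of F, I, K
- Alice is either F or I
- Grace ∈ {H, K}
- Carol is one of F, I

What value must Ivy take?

The 7 variables draw from only 7 values {F, G, H, I, J, K, L}, so each is used; only Jack can be J, hence Jack = J.
The 6 still-open variables draw from only 6 values {F, G, H, I, K, L}, so each is used; only Grace can be H, hence Grace = H.
Alice and Carol between them cover only {F, I} — a naked pair. Remove those values from Omar, Ivy.
So Ivy = K.

K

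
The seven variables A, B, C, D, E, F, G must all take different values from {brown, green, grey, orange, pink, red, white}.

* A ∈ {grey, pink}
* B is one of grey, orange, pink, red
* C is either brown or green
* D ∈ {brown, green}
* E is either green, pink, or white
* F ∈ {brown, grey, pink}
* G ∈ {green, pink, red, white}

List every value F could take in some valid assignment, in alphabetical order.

The 7 variables together cover exactly {brown, green, grey, orange, pink, red, white} — 7 values for 7 variables — and orange appears only in B's list, so B = orange.
The 6 still-open variables draw from only 6 values {brown, green, grey, pink, red, white}, so each is used; only G can be red, hence G = red.
Among the 5 still-open variables, white fits only E (and all 5 values in {brown, green, grey, pink, white} must be used), so E = white.
C and D share exactly the 2 values {brown, green}; by pigeonhole those values go to them, so strike brown, green from F.
No further eliminations apply; F can still be any of grey, pink.

grey, pink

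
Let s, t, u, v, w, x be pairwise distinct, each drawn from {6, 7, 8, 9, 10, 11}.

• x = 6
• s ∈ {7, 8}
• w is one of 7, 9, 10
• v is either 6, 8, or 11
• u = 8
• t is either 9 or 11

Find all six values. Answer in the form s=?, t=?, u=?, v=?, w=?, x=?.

u's domain is down to {8}, so u = 8. So s, v can't be 8.
x has just one choice, so x = 6. Strike 6 from v.
s's domain is down to {7}, so s = 7. So w can't be 7.
That leaves v = 11. Eliminate 11 elsewhere: t.
That leaves t = 9. So w can't be 9.
w has just one choice, so w = 10.

s=7, t=9, u=8, v=11, w=10, x=6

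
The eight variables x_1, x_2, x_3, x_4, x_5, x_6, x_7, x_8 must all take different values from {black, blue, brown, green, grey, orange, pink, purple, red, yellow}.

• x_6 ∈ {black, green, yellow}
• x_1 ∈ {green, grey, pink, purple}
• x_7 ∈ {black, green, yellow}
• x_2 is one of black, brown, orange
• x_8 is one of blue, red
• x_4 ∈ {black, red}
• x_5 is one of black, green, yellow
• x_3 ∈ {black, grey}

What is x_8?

x_5, x_6, x_7 share exactly the 3 values {black, green, yellow}; by pigeonhole those values go to them, so strike black, green, yellow from x_1, x_2, x_3, x_4.
That leaves x_3 = grey. Strike grey from x_1.
x_4's domain is down to {red}, so x_4 = red. So x_8 can't be red.
So x_8 = blue.

blue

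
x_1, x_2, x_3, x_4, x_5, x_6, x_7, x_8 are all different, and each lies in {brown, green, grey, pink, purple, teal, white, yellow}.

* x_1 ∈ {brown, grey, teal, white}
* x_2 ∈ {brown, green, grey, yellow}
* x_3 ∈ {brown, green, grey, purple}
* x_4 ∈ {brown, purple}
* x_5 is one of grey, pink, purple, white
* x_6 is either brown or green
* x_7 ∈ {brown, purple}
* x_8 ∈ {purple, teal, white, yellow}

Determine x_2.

yellow

The 8 variables draw from only 8 values {brown, green, grey, pink, purple, teal, white, yellow}, so each is used; only x_5 can be pink, hence x_5 = pink.
x_4 and x_7 between them cover only {brown, purple} — a naked pair. Remove those values from x_1, x_2, x_3, x_6, x_8.
x_6 has just one choice, so x_6 = green. Strike green from x_2, x_3.
x_3 must be grey (only option left). So x_1, x_2 can't be grey.
So x_2 = yellow.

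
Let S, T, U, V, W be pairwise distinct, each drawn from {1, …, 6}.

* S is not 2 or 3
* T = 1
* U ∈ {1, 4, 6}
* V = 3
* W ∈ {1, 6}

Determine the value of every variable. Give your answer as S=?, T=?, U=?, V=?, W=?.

S=5, T=1, U=4, V=3, W=6

T must be 1 (only option left). So S, U, W can't be 1.
V's domain is down to {3}, so V = 3.
W must be 6 (only option left). So S, U can't be 6.
U must be 4 (only option left). Eliminate 4 elsewhere: S.
S's domain is down to {5}, so S = 5.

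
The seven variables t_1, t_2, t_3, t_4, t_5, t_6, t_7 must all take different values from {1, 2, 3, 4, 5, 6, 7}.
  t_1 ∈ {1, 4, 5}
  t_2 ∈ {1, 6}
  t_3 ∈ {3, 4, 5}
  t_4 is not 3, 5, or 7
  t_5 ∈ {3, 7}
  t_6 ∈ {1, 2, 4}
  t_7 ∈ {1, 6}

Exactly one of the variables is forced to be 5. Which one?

t_1

Among the 7 variables, 7 fits only t_5 (and all 7 values in {1, 2, 3, 4, 5, 6, 7} must be used), so t_5 = 7.
The 6 still-open variables together cover exactly {1, 2, 3, 4, 5, 6} — 6 values for 6 variables — and 3 appears only in t_3's list, so t_3 = 3.
Among the 5 still-open variables, 5 fits only t_1 (and all 5 values in {1, 2, 4, 5, 6} must be used), so t_1 = 5.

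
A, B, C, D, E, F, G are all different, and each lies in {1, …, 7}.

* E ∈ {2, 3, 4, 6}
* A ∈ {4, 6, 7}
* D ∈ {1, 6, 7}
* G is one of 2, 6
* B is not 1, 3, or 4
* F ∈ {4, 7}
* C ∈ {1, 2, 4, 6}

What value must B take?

5

The 7 variables together cover exactly {1, 2, 3, 4, 5, 6, 7} — 7 values for 7 variables — and 3 appears only in E's list, so E = 3.
The 6 still-open variables draw from only 6 values {1, 2, 4, 5, 6, 7}, so each is used; only B can be 5, hence B = 5.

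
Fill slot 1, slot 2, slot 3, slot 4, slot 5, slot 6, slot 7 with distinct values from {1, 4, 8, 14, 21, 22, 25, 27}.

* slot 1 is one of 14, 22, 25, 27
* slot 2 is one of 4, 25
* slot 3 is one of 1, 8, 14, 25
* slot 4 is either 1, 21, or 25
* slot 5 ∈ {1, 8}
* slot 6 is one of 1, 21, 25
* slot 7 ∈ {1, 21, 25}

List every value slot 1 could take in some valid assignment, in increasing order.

slot 4, slot 6, slot 7 share exactly the 3 values {1, 21, 25}; by pigeonhole those values go to them, so strike 1, 21, 25 from slot 1, slot 2, slot 3, slot 5.
slot 2's domain is down to {4}, so slot 2 = 4.
slot 5 has just one choice, so slot 5 = 8. Remove 8 from slot 3.
That leaves slot 3 = 14. So slot 1 can't be 14.
No further eliminations apply; slot 1 can still be any of 22, 27.

22, 27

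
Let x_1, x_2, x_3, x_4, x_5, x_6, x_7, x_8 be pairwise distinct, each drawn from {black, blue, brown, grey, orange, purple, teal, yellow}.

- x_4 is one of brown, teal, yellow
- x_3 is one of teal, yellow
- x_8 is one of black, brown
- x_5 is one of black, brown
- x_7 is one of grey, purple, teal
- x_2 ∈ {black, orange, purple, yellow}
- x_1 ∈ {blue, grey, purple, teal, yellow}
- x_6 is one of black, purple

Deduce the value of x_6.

The 8 variables draw from only 8 values {black, blue, brown, grey, orange, purple, teal, yellow}, so each is used; only x_1 can be blue, hence x_1 = blue.
The 7 still-open variables draw from only 7 values {black, brown, grey, orange, purple, teal, yellow}, so each is used; only x_7 can be grey, hence x_7 = grey.
The 6 still-open variables together cover exactly {black, brown, orange, purple, teal, yellow} — 6 values for 6 variables — and orange appears only in x_2's list, so x_2 = orange.
Among the 5 still-open variables, purple fits only x_6 (and all 5 values in {black, brown, purple, teal, yellow} must be used), so x_6 = purple.

purple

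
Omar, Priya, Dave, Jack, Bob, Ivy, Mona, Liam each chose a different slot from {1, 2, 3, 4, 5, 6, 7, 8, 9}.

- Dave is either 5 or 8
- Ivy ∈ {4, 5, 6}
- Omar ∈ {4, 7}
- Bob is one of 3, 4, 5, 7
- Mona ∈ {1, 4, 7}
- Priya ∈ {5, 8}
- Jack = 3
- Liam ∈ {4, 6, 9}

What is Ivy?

6

Jack must be 3 (only option left). So Bob can't be 3.
Among the 7 still-open variables, 1 fits only Mona (and all 7 values in {1, 4, 5, 6, 7, 8, 9} must be used), so Mona = 1.
The 6 still-open variables together cover exactly {4, 5, 6, 7, 8, 9} — 6 values for 6 variables — and 9 appears only in Liam's list, so Liam = 9.
The 5 still-open variables draw from only 5 values {4, 5, 6, 7, 8}, so each is used; only Ivy can be 6, hence Ivy = 6.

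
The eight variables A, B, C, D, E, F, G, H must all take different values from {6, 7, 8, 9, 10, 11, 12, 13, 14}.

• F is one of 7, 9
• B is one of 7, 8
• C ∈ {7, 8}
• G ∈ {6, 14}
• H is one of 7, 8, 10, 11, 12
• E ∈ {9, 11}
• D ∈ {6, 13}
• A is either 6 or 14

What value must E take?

11

A and G between them cover only {6, 14} — a naked pair. Remove those values from D.
D must be 13 (only option left).
The 2 variables B and C are confined to {7, 8}, which locks those values in; drop them from F, H.
F has just one choice, so F = 9. So E can't be 9.
So E = 11.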